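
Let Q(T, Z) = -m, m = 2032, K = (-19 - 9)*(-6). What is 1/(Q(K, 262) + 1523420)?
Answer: 1/1521388 ≈ 6.5729e-7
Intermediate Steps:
K = 168 (K = -28*(-6) = 168)
Q(T, Z) = -2032 (Q(T, Z) = -1*2032 = -2032)
1/(Q(K, 262) + 1523420) = 1/(-2032 + 1523420) = 1/1521388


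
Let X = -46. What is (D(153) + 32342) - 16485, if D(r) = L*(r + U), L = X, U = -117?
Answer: 14201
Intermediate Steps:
L = -46
D(r) = 5382 - 46*r (D(r) = -46*(r - 117) = -46*(-117 + r) = 5382 - 46*r)
(D(153) + 32342) - 16485 = ((5382 - 46*153) + 32342) - 16485 = ((5382 - 7038) + 32342) - 16485 = (-1656 + 32342) - 16485 = 30686 - 16485 = 14201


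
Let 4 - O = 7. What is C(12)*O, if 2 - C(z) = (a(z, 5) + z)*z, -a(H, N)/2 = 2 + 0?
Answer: 282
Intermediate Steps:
O = -3 (O = 4 - 1*7 = 4 - 7 = -3)
a(H, N) = -4 (a(H, N) = -2*(2 + 0) = -2*2 = -4)
C(z) = 2 - z*(-4 + z) (C(z) = 2 - (-4 + z)*z = 2 - z*(-4 + z))
C(12)*O = (2 - 1*12² + 4*12)*(-3) = (2 - 1*144 + 48)*(-3) = (2 - 144 + 48)*(-3) = -94*(-3) = 282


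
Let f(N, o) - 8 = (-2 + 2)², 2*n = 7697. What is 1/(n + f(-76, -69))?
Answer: 2/7713 ≈ 0.00025930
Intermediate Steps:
n = 7697/2 (n = (½)*7697 = 7697/2 ≈ 3848.5)
f(N, o) = 8 (f(N, o) = 8 + (-2 + 2)² = 8 + 0² = 8 + 0 = 8)
1/(n + f(-76, -69)) = 1/(7697/2 + 8) = 1/(7713/2) = 2/7713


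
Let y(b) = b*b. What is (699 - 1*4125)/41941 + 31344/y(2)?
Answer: 328646250/41941 ≈ 7835.9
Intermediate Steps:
y(b) = b²
(699 - 1*4125)/41941 + 31344/y(2) = (699 - 1*4125)/41941 + 31344/(2²) = (699 - 4125)*(1/41941) + 31344/4 = -3426*1/41941 + 31344*(¼) = -3426/41941 + 7836 = 328646250/41941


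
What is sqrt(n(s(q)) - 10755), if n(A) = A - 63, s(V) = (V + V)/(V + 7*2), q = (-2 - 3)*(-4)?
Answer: I*sqrt(3126062)/17 ≈ 104.0*I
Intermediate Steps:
q = 20 (q = -5*(-4) = 20)
s(V) = 2*V/(14 + V) (s(V) = (2*V)/(V + 14) = (2*V)/(14 + V) = 2*V/(14 + V))
n(A) = -63 + A
sqrt(n(s(q)) - 10755) = sqrt((-63 + 2*20/(14 + 20)) - 10755) = sqrt((-63 + 2*20/34) - 10755) = sqrt((-63 + 2*20*(1/34)) - 10755) = sqrt((-63 + 20/17) - 10755) = sqrt(-1051/17 - 10755) = sqrt(-183886/17) = I*sqrt(3126062)/17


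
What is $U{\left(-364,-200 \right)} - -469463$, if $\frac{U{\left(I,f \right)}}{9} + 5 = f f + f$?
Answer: $827618$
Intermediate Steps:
$U{\left(I,f \right)} = -45 + 9 f + 9 f^{2}$ ($U{\left(I,f \right)} = -45 + 9 \left(f f + f\right) = -45 + 9 \left(f^{2} + f\right) = -45 + 9 \left(f + f^{2}\right) = -45 + \left(9 f + 9 f^{2}\right) = -45 + 9 f + 9 f^{2}$)
$U{\left(-364,-200 \right)} - -469463 = \left(-45 + 9 \left(-200\right) + 9 \left(-200\right)^{2}\right) - -469463 = \left(-45 - 1800 + 9 \cdot 40000\right) + 469463 = \left(-45 - 1800 + 360000\right) + 469463 = 358155 + 469463 = 827618$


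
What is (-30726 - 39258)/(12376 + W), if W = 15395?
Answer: -23328/9257 ≈ -2.5200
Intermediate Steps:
(-30726 - 39258)/(12376 + W) = (-30726 - 39258)/(12376 + 15395) = -69984/27771 = -69984*1/27771 = -23328/9257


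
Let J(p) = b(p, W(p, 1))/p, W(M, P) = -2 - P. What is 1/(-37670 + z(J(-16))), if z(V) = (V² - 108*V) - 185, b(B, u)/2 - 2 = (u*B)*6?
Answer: -16/522015 ≈ -3.0650e-5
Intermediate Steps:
b(B, u) = 4 + 12*B*u (b(B, u) = 4 + 2*((u*B)*6) = 4 + 2*((B*u)*6) = 4 + 2*(6*B*u) = 4 + 12*B*u)
J(p) = (4 - 36*p)/p (J(p) = (4 + 12*p*(-2 - 1*1))/p = (4 + 12*p*(-2 - 1))/p = (4 + 12*p*(-3))/p = (4 - 36*p)/p)
z(V) = -185 + V² - 108*V
1/(-37670 + z(J(-16))) = 1/(-37670 + (-185 + (-36 + 4/(-16))² - 108*(-36 + 4/(-16)))) = 1/(-37670 + (-185 + (-36 + 4*(-1/16))² - 108*(-36 + 4*(-1/16)))) = 1/(-37670 + (-185 + (-36 - ¼)² - 108*(-36 - ¼))) = 1/(-37670 + (-185 + (-145/4)² - 108*(-145/4))) = 1/(-37670 + (-185 + 21025/16 + 3915)) = 1/(-37670 + 80705/16) = 1/(-522015/16) = -16/522015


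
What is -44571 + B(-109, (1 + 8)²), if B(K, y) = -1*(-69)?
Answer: -44502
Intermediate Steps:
B(K, y) = 69
-44571 + B(-109, (1 + 8)²) = -44571 + 69 = -44502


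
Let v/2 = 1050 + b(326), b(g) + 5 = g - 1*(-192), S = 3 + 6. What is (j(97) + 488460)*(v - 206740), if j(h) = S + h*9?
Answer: -99636881988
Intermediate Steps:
S = 9
b(g) = 187 + g (b(g) = -5 + (g - 1*(-192)) = -5 + (g + 192) = -5 + (192 + g) = 187 + g)
j(h) = 9 + 9*h (j(h) = 9 + h*9 = 9 + 9*h)
v = 3126 (v = 2*(1050 + (187 + 326)) = 2*(1050 + 513) = 2*1563 = 3126)
(j(97) + 488460)*(v - 206740) = ((9 + 9*97) + 488460)*(3126 - 206740) = ((9 + 873) + 488460)*(-203614) = (882 + 488460)*(-203614) = 489342*(-203614) = -99636881988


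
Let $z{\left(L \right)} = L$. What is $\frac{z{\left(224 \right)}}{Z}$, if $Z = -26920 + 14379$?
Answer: $- \frac{224}{12541} \approx -0.017861$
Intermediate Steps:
$Z = -12541$
$\frac{z{\left(224 \right)}}{Z} = \frac{224}{-12541} = 224 \left(- \frac{1}{12541}\right) = - \frac{224}{12541}$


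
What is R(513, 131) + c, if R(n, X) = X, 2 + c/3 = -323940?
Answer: -971695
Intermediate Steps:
c = -971826 (c = -6 + 3*(-323940) = -6 - 971820 = -971826)
R(513, 131) + c = 131 - 971826 = -971695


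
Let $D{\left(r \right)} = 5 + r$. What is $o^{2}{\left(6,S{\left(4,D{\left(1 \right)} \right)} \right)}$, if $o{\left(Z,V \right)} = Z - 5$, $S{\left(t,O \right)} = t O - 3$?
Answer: $1$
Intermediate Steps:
$S{\left(t,O \right)} = -3 + O t$ ($S{\left(t,O \right)} = O t - 3 = -3 + O t$)
$o{\left(Z,V \right)} = -5 + Z$
$o^{2}{\left(6,S{\left(4,D{\left(1 \right)} \right)} \right)} = \left(-5 + 6\right)^{2} = 1^{2} = 1$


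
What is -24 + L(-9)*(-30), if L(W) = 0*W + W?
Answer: 246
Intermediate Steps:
L(W) = W (L(W) = 0 + W = W)
-24 + L(-9)*(-30) = -24 - 9*(-30) = -24 + 270 = 246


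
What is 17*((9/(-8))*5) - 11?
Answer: -853/8 ≈ -106.63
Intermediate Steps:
17*((9/(-8))*5) - 11 = 17*((9*(-⅛))*5) - 11 = 17*(-9/8*5) - 11 = 17*(-45/8) - 11 = -765/8 - 11 = -853/8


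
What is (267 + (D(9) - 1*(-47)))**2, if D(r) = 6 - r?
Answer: 96721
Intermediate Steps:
(267 + (D(9) - 1*(-47)))**2 = (267 + ((6 - 1*9) - 1*(-47)))**2 = (267 + ((6 - 9) + 47))**2 = (267 + (-3 + 47))**2 = (267 + 44)**2 = 311**2 = 96721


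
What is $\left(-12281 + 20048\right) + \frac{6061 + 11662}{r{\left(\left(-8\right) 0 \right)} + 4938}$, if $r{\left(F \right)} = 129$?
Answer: $\frac{39373112}{5067} \approx 7770.5$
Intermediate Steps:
$\left(-12281 + 20048\right) + \frac{6061 + 11662}{r{\left(\left(-8\right) 0 \right)} + 4938} = \left(-12281 + 20048\right) + \frac{6061 + 11662}{129 + 4938} = 7767 + \frac{17723}{5067} = \frac{39373112}{5067}$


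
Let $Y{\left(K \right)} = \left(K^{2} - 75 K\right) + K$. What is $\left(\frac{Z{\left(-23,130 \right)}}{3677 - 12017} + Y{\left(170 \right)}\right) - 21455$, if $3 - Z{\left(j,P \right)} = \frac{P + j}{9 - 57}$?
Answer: $- \frac{2055643451}{400320} \approx -5135.0$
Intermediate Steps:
$Z{\left(j,P \right)} = 3 + \frac{P}{48} + \frac{j}{48}$ ($Z{\left(j,P \right)} = 3 - \frac{P + j}{9 - 57} = 3 - \frac{P + j}{-48} = 3 - \left(P + j\right) \left(- \frac{1}{48}\right) = 3 - \left(- \frac{P}{48} - \frac{j}{48}\right) = 3 + \left(\frac{P}{48} + \frac{j}{48}\right) = 3 + \frac{P}{48} + \frac{j}{48}$)
$Y{\left(K \right)} = K^{2} - 74 K$
$\left(\frac{Z{\left(-23,130 \right)}}{3677 - 12017} + Y{\left(170 \right)}\right) - 21455 = \left(\frac{3 + \frac{1}{48} \cdot 130 + \frac{1}{48} \left(-23\right)}{3677 - 12017} + 170 \left(-74 + 170\right)\right) - 21455 = \left(\frac{3 + \frac{65}{24} - \frac{23}{48}}{3677 - 12017} + 170 \cdot 96\right) - 21455 = \left(\frac{251}{48 \left(-8340\right)} + 16320\right) - 21455 = \left(\frac{251}{48} \left(- \frac{1}{8340}\right) + 16320\right) - 21455 = \left(- \frac{251}{400320} + 16320\right) - 21455 = \frac{6533222149}{400320} - 21455 = - \frac{2055643451}{400320}$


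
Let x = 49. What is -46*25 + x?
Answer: -1101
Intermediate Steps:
-46*25 + x = -46*25 + 49 = -1150 + 49 = -1101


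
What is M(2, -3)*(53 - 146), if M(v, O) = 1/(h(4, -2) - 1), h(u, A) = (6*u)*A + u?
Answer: 31/15 ≈ 2.0667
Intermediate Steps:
h(u, A) = u + 6*A*u (h(u, A) = 6*A*u + u = u + 6*A*u)
M(v, O) = -1/45 (M(v, O) = 1/(4*(1 + 6*(-2)) - 1) = 1/(4*(1 - 12) - 1) = 1/(4*(-11) - 1) = 1/(-44 - 1) = 1/(-45) = -1/45)
M(2, -3)*(53 - 146) = -(53 - 146)/45 = -1/45*(-93) = 31/15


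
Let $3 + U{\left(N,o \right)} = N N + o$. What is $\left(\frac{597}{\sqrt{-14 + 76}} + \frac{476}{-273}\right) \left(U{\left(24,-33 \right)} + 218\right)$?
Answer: $- \frac{51544}{39} + \frac{226263 \sqrt{62}}{31} \approx 56149.0$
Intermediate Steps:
$U{\left(N,o \right)} = -3 + o + N^{2}$ ($U{\left(N,o \right)} = -3 + \left(N N + o\right) = -3 + \left(N^{2} + o\right) = -3 + \left(o + N^{2}\right) = -3 + o + N^{2}$)
$\left(\frac{597}{\sqrt{-14 + 76}} + \frac{476}{-273}\right) \left(U{\left(24,-33 \right)} + 218\right) = \left(\frac{597}{\sqrt{-14 + 76}} + \frac{476}{-273}\right) \left(\left(-3 - 33 + 24^{2}\right) + 218\right) = \left(\frac{597}{\sqrt{62}} + 476 \left(- \frac{1}{273}\right)\right) \left(\left(-3 - 33 + 576\right) + 218\right) = \left(597 \frac{\sqrt{62}}{62} - \frac{68}{39}\right) \left(540 + 218\right) = \left(\frac{597 \sqrt{62}}{62} - \frac{68}{39}\right) 758 = \left(- \frac{68}{39} + \frac{597 \sqrt{62}}{62}\right) 758 = - \frac{51544}{39} + \frac{226263 \sqrt{62}}{31}$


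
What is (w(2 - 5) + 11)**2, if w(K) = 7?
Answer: 324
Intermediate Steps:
(w(2 - 5) + 11)**2 = (7 + 11)**2 = 18**2 = 324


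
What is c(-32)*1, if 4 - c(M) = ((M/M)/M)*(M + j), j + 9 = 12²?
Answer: 231/32 ≈ 7.2188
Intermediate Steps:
j = 135 (j = -9 + 12² = -9 + 144 = 135)
c(M) = 4 - (135 + M)/M (c(M) = 4 - (M/M)/M*(M + 135) = 4 - 1/M*(135 + M) = 4 - (135 + M)/M)
c(-32)*1 = (3 - 135/(-32))*1 = (3 - 135*(-1/32))*1 = (3 + 135/32)*1 = (231/32)*1 = 231/32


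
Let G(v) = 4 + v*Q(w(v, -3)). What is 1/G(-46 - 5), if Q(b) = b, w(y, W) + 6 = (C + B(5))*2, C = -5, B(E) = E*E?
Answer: -1/1730 ≈ -0.00057803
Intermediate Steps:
B(E) = E²
w(y, W) = 34 (w(y, W) = -6 + (-5 + 5²)*2 = -6 + (-5 + 25)*2 = -6 + 20*2 = -6 + 40 = 34)
G(v) = 4 + 34*v (G(v) = 4 + v*34 = 4 + 34*v)
1/G(-46 - 5) = 1/(4 + 34*(-46 - 5)) = 1/(4 + 34*(-51)) = 1/(4 - 1734) = 1/(-1730) = -1/1730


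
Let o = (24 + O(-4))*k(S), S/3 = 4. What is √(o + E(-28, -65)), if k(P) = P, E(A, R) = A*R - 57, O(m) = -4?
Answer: √2003 ≈ 44.755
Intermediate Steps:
S = 12 (S = 3*4 = 12)
E(A, R) = -57 + A*R
o = 240 (o = (24 - 4)*12 = 20*12 = 240)
√(o + E(-28, -65)) = √(240 + (-57 - 28*(-65))) = √(240 + (-57 + 1820)) = √(240 + 1763) = √2003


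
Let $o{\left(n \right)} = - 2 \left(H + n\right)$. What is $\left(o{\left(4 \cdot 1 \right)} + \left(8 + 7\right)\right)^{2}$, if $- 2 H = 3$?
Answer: $100$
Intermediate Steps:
$H = - \frac{3}{2}$ ($H = \left(- \frac{1}{2}\right) 3 = - \frac{3}{2} \approx -1.5$)
$o{\left(n \right)} = 3 - 2 n$ ($o{\left(n \right)} = - 2 \left(- \frac{3}{2} + n\right) = 3 - 2 n$)
$\left(o{\left(4 \cdot 1 \right)} + \left(8 + 7\right)\right)^{2} = \left(\left(3 - 2 \cdot 4 \cdot 1\right) + \left(8 + 7\right)\right)^{2} = \left(\left(3 - 8\right) + 15\right)^{2} = \left(-5 + 15\right)^{2} = 10^{2} = 100$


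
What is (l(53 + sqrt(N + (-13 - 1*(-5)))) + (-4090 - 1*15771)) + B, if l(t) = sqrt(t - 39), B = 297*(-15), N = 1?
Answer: -24316 + sqrt(14 + I*sqrt(7)) ≈ -24312.0 + 0.352*I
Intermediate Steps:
B = -4455
l(t) = sqrt(-39 + t)
(l(53 + sqrt(N + (-13 - 1*(-5)))) + (-4090 - 1*15771)) + B = (sqrt(-39 + (53 + sqrt(1 + (-13 - 1*(-5))))) + (-4090 - 1*15771)) - 4455 = (sqrt(-39 + (53 + sqrt(1 + (-13 + 5)))) + (-4090 - 15771)) - 4455 = (sqrt(-39 + (53 + sqrt(1 - 8))) - 19861) - 4455 = (sqrt(-39 + (53 + sqrt(-7))) - 19861) - 4455 = (sqrt(-39 + (53 + I*sqrt(7))) - 19861) - 4455 = (sqrt(14 + I*sqrt(7)) - 19861) - 4455 = (-19861 + sqrt(14 + I*sqrt(7))) - 4455 = -24316 + sqrt(14 + I*sqrt(7))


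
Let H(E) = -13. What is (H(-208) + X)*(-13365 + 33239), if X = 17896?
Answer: 355406742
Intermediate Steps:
(H(-208) + X)*(-13365 + 33239) = (-13 + 17896)*(-13365 + 33239) = 17883*19874 = 355406742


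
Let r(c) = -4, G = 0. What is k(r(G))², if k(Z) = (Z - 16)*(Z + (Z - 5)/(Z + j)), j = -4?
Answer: 13225/4 ≈ 3306.3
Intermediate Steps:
k(Z) = (-16 + Z)*(Z + (-5 + Z)/(-4 + Z)) (k(Z) = (Z - 16)*(Z + (Z - 5)/(Z - 4)) = (-16 + Z)*(Z + (-5 + Z)/(-4 + Z)))
k(r(G))² = ((80 + (-4)³ - 19*(-4)² + 43*(-4))/(-4 - 4))² = ((80 - 64 - 19*16 - 172)/(-8))² = (-(80 - 64 - 304 - 172)/8)² = (-⅛*(-460))² = (115/2)² = 13225/4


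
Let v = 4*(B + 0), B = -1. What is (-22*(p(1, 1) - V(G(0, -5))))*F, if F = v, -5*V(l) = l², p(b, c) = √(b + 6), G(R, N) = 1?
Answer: 88/5 + 88*√7 ≈ 250.43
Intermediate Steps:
p(b, c) = √(6 + b)
V(l) = -l²/5
v = -4 (v = 4*(-1 + 0) = 4*(-1) = -4)
F = -4
(-22*(p(1, 1) - V(G(0, -5))))*F = -22*(√(6 + 1) - (-1)*1²/5)*(-4) = -22*(√7 - (-1)/5)*(-4) = -22*(√7 - 1*(-⅕))*(-4) = -22*(√7 + ⅕)*(-4) = -22*(⅕ + √7)*(-4) = (-22/5 - 22*√7)*(-4) = 88/5 + 88*√7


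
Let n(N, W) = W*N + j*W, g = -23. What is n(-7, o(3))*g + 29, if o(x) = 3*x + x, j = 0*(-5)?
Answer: 1961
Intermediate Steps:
j = 0
o(x) = 4*x
n(N, W) = N*W (n(N, W) = W*N + 0*W = N*W + 0 = N*W)
n(-7, o(3))*g + 29 = -28*3*(-23) + 29 = -7*12*(-23) + 29 = -84*(-23) + 29 = 1932 + 29 = 1961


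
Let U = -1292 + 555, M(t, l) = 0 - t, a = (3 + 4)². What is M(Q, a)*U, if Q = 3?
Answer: 2211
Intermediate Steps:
a = 49 (a = 7² = 49)
M(t, l) = -t
U = -737
M(Q, a)*U = -1*3*(-737) = -3*(-737) = 2211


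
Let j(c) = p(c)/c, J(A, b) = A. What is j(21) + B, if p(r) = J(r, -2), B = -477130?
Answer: -477129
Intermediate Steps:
p(r) = r
j(c) = 1 (j(c) = c/c = 1)
j(21) + B = 1 - 477130 = -477129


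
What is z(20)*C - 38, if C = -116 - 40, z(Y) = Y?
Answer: -3158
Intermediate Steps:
C = -156
z(20)*C - 38 = 20*(-156) - 38 = -3120 - 38 = -3158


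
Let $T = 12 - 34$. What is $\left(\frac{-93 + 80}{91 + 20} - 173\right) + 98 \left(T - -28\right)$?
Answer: $\frac{46052}{111} \approx 414.88$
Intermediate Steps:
$T = -22$ ($T = 12 - 34 = -22$)
$\left(\frac{-93 + 80}{91 + 20} - 173\right) + 98 \left(T - -28\right) = \left(\frac{-93 + 80}{91 + 20} - 173\right) + 98 \left(-22 - -28\right) = \left(- \frac{13}{111} - 173\right) + 98 \left(-22 + 28\right) = \left(\left(-13\right) \frac{1}{111} - 173\right) + 98 \cdot 6 = \left(- \frac{13}{111} - 173\right) + 588 = - \frac{19216}{111} + 588 = \frac{46052}{111}$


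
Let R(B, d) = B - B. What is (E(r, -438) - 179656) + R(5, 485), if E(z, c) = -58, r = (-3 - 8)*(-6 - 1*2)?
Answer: -179714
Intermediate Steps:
R(B, d) = 0
r = 88 (r = -11*(-6 - 2) = -11*(-8) = 88)
(E(r, -438) - 179656) + R(5, 485) = (-58 - 179656) + 0 = -179714 + 0 = -179714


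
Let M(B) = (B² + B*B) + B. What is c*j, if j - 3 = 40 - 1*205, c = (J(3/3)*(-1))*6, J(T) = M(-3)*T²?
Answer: 14580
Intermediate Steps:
M(B) = B + 2*B² (M(B) = (B² + B²) + B = 2*B² + B = B + 2*B²)
J(T) = 15*T² (J(T) = (-3*(1 + 2*(-3)))*T² = (-3*(1 - 6))*T² = (-3*(-5))*T² = 15*T²)
c = -90 (c = ((15*(3/3)²)*(-1))*6 = ((15*(3*(⅓))²)*(-1))*6 = ((15*1²)*(-1))*6 = ((15*1)*(-1))*6 = (15*(-1))*6 = -15*6 = -90)
j = -162 (j = 3 + (40 - 1*205) = 3 + (40 - 205) = 3 - 165 = -162)
c*j = -90*(-162) = 14580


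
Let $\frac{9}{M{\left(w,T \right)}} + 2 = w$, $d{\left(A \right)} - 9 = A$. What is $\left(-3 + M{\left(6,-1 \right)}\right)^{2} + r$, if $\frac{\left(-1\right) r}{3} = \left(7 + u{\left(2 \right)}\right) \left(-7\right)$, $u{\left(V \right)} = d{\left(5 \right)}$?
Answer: $\frac{7065}{16} \approx 441.56$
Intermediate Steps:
$d{\left(A \right)} = 9 + A$
$M{\left(w,T \right)} = \frac{9}{-2 + w}$
$u{\left(V \right)} = 14$ ($u{\left(V \right)} = 9 + 5 = 14$)
$r = 441$ ($r = - 3 \left(7 + 14\right) \left(-7\right) = - 3 \cdot 21 \left(-7\right) = \left(-3\right) \left(-147\right) = 441$)
$\left(-3 + M{\left(6,-1 \right)}\right)^{2} + r = \left(-3 + \frac{9}{-2 + 6}\right)^{2} + 441 = \left(-3 + \frac{9}{4}\right)^{2} + 441 = \left(- \frac{3}{4}\right)^{2} + 441 = \frac{9}{16} + 441 = \frac{7065}{16}$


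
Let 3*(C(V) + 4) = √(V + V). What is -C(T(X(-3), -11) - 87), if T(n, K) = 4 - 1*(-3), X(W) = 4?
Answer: 4 - 4*I*√10/3 ≈ 4.0 - 4.2164*I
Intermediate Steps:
T(n, K) = 7 (T(n, K) = 4 + 3 = 7)
C(V) = -4 + √2*√V/3 (C(V) = -4 + √(V + V)/3 = -4 + √(2*V)/3 = -4 + (√2*√V)/3 = -4 + √2*√V/3)
-C(T(X(-3), -11) - 87) = -(-4 + √2*√(7 - 87)/3) = -(-4 + √2*√(-80)/3) = -(-4 + √2*(4*I*√5)/3) = -(-4 + 4*I*√10/3) = 4 - 4*I*√10/3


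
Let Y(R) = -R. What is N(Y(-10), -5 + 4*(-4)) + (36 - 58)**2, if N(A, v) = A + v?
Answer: 473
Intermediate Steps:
N(Y(-10), -5 + 4*(-4)) + (36 - 58)**2 = (-1*(-10) + (-5 + 4*(-4))) + (36 - 58)**2 = (10 + (-5 - 16)) + (-22)**2 = (10 - 21) + 484 = -11 + 484 = 473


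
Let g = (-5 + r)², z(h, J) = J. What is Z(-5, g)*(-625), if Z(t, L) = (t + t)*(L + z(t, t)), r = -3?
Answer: 368750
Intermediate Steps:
g = 64 (g = (-5 - 3)² = (-8)² = 64)
Z(t, L) = 2*t*(L + t) (Z(t, L) = (t + t)*(L + t) = (2*t)*(L + t) = 2*t*(L + t))
Z(-5, g)*(-625) = (2*(-5)*(64 - 5))*(-625) = (2*(-5)*59)*(-625) = -590*(-625) = 368750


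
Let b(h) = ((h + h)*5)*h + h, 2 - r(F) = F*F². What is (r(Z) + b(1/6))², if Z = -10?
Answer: 81396484/81 ≈ 1.0049e+6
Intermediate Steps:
r(F) = 2 - F³ (r(F) = 2 - F*F² = 2 - F³)
b(h) = h + 10*h² (b(h) = ((2*h)*5)*h + h = (10*h)*h + h = 10*h² + h = h + 10*h²)
(r(Z) + b(1/6))² = ((2 - 1*(-10)³) + (1 + 10/6)/6)² = ((2 - 1*(-1000)) + (1 + 10*(⅙))/6)² = ((2 + 1000) + (1 + 5/3)/6)² = (1002 + (⅙)*(8/3))² = (1002 + 4/9)² = (9022/9)² = 81396484/81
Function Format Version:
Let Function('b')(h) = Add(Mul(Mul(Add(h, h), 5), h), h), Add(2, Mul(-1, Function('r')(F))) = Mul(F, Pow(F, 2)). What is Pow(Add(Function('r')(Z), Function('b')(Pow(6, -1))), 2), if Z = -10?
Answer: Rational(81396484, 81) ≈ 1.0049e+6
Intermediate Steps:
Function('r')(F) = Add(2, Mul(-1, Pow(F, 3))) (Function('r')(F) = Add(2, Mul(-1, Mul(F, Pow(F, 2)))) = Add(2, Mul(-1, Pow(F, 3))))
Function('b')(h) = Add(h, Mul(10, Pow(h, 2))) (Function('b')(h) = Add(Mul(Mul(Mul(2, h), 5), h), h) = Add(Mul(Mul(10, h), h), h) = Add(Mul(10, Pow(h, 2)), h) = Add(h, Mul(10, Pow(h, 2))))
Pow(Add(Function('r')(Z), Function('b')(Pow(6, -1))), 2) = Pow(Add(Add(2, Mul(-1, Pow(-10, 3))), Mul(Pow(6, -1), Add(1, Mul(10, Pow(6, -1))))), 2) = Pow(Add(Add(2, Mul(-1, -1000)), Mul(Rational(1, 6), Add(1, Mul(10, Rational(1, 6))))), 2) = Pow(Add(Add(2, 1000), Mul(Rational(1, 6), Add(1, Rational(5, 3)))), 2) = Pow(Add(1002, Mul(Rational(1, 6), Rational(8, 3))), 2) = Pow(Add(1002, Rational(4, 9)), 2) = Pow(Rational(9022, 9), 2) = Rational(81396484, 81)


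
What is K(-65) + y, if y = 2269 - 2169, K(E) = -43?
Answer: 57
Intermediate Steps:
y = 100
K(-65) + y = -43 + 100 = 57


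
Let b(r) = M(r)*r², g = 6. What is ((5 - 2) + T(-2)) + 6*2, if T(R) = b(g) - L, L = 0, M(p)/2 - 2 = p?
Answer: 591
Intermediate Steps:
M(p) = 4 + 2*p
b(r) = r²*(4 + 2*r) (b(r) = (4 + 2*r)*r² = r²*(4 + 2*r))
T(R) = 576 (T(R) = 2*6²*(2 + 6) - 1*0 = 2*36*8 + 0 = 576 + 0 = 576)
((5 - 2) + T(-2)) + 6*2 = ((5 - 2) + 576) + 6*2 = (3 + 576) + 12 = 579 + 12 = 591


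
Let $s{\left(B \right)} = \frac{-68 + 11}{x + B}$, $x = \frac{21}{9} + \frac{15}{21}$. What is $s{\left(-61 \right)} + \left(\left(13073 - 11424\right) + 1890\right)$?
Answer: $\frac{4308160}{1217} \approx 3540.0$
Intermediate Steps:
$x = \frac{64}{21}$ ($x = 21 \cdot \frac{1}{9} + 15 \cdot \frac{1}{21} = \frac{7}{3} + \frac{5}{7} = \frac{64}{21} \approx 3.0476$)
$s{\left(B \right)} = - \frac{57}{\frac{64}{21} + B}$ ($s{\left(B \right)} = \frac{-68 + 11}{\frac{64}{21} + B} = - \frac{57}{\frac{64}{21} + B}$)
$s{\left(-61 \right)} + \left(\left(13073 - 11424\right) + 1890\right) = - \frac{1197}{64 + 21 \left(-61\right)} + \left(\left(13073 - 11424\right) + 1890\right) = - \frac{1197}{64 - 1281} + \left(1649 + 1890\right) = - \frac{1197}{-1217} + 3539 = \left(-1197\right) \left(- \frac{1}{1217}\right) + 3539 = \frac{1197}{1217} + 3539 = \frac{4308160}{1217}$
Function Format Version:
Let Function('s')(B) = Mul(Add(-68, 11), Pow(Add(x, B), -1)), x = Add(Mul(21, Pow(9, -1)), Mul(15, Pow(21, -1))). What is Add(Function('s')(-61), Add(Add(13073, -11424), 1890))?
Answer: Rational(4308160, 1217) ≈ 3540.0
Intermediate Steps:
x = Rational(64, 21) (x = Add(Mul(21, Rational(1, 9)), Mul(15, Rational(1, 21))) = Add(Rational(7, 3), Rational(5, 7)) = Rational(64, 21) ≈ 3.0476)
Function('s')(B) = Mul(-57, Pow(Add(Rational(64, 21), B), -1)) (Function('s')(B) = Mul(Add(-68, 11), Pow(Add(Rational(64, 21), B), -1)) = Mul(-57, Pow(Add(Rational(64, 21), B), -1)))
Add(Function('s')(-61), Add(Add(13073, -11424), 1890)) = Add(Mul(-1197, Pow(Add(64, Mul(21, -61)), -1)), Add(Add(13073, -11424), 1890)) = Add(Mul(-1197, Pow(Add(64, -1281), -1)), Add(1649, 1890)) = Add(Mul(-1197, Pow(-1217, -1)), 3539) = Add(Mul(-1197, Rational(-1, 1217)), 3539) = Add(Rational(1197, 1217), 3539) = Rational(4308160, 1217)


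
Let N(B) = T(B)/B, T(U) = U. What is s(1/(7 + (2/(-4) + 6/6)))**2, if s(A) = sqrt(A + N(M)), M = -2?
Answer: 17/15 ≈ 1.1333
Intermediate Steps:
N(B) = 1 (N(B) = B/B = 1)
s(A) = sqrt(1 + A) (s(A) = sqrt(A + 1) = sqrt(1 + A))
s(1/(7 + (2/(-4) + 6/6)))**2 = (sqrt(1 + 1/(7 + (2/(-4) + 6/6))))**2 = (sqrt(1 + 1/(7 + (2*(-1/4) + 6*(1/6)))))**2 = (sqrt(1 + 1/(7 + (-1/2 + 1))))**2 = (sqrt(1 + 1/(7 + 1/2)))**2 = (sqrt(1 + 1/(15/2)))**2 = (sqrt(1 + 2/15))**2 = (sqrt(17/15))**2 = (sqrt(255)/15)**2 = 17/15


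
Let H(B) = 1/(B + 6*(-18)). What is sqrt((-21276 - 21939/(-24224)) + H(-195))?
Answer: I*sqrt(71635542085669218)/1834968 ≈ 145.86*I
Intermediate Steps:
H(B) = 1/(-108 + B) (H(B) = 1/(B - 108) = 1/(-108 + B))
sqrt((-21276 - 21939/(-24224)) + H(-195)) = sqrt((-21276 - 21939/(-24224)) + 1/(-108 - 195)) = sqrt((-21276 - 21939*(-1)/24224) + 1/(-303)) = sqrt((-21276 - 1*(-21939/24224)) - 1/303) = sqrt((-21276 + 21939/24224) - 1/303) = sqrt(-515367885/24224 - 1/303) = sqrt(-156156493379/7339872) = I*sqrt(71635542085669218)/1834968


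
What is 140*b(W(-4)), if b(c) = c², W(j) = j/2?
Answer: 560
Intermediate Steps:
W(j) = j/2 (W(j) = j*(½) = j/2)
140*b(W(-4)) = 140*((½)*(-4))² = 140*(-2)² = 140*4 = 560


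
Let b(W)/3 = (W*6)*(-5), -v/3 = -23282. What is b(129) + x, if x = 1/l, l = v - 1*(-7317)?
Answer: -895862429/77163 ≈ -11610.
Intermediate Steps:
v = 69846 (v = -3*(-23282) = 69846)
b(W) = -90*W (b(W) = 3*((W*6)*(-5)) = 3*((6*W)*(-5)) = 3*(-30*W) = -90*W)
l = 77163 (l = 69846 - 1*(-7317) = 69846 + 7317 = 77163)
x = 1/77163 ≈ 1.2960e-5
b(129) + x = -90*129 + 1/77163 = -11610 + 1/77163 = -895862429/77163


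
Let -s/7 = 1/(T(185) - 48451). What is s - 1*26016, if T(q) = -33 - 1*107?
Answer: -1264143449/48591 ≈ -26016.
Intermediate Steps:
T(q) = -140 (T(q) = -33 - 107 = -140)
s = 7/48591 (s = -7/(-140 - 48451) = -7/(-48591) = -7*(-1/48591) = 7/48591 ≈ 0.00014406)
s - 1*26016 = 7/48591 - 1*26016 = 7/48591 - 26016 = -1264143449/48591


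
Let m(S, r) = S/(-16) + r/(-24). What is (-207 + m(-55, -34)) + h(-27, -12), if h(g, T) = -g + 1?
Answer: -8359/48 ≈ -174.15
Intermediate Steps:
m(S, r) = -S/16 - r/24 (m(S, r) = S*(-1/16) + r*(-1/24) = -S/16 - r/24)
h(g, T) = 1 - g
(-207 + m(-55, -34)) + h(-27, -12) = (-207 + (-1/16*(-55) - 1/24*(-34))) + (1 - 1*(-27)) = (-207 + (55/16 + 17/12)) + (1 + 27) = (-207 + 233/48) + 28 = -9703/48 + 28 = -8359/48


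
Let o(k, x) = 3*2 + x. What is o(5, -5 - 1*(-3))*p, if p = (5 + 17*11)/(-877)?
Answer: -768/877 ≈ -0.87571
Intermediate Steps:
o(k, x) = 6 + x
p = -192/877 (p = (5 + 187)*(-1/877) = 192*(-1/877) = -192/877 ≈ -0.21893)
o(5, -5 - 1*(-3))*p = (6 + (-5 - 1*(-3)))*(-192/877) = (6 + (-5 + 3))*(-192/877) = (6 - 2)*(-192/877) = 4*(-192/877) = -768/877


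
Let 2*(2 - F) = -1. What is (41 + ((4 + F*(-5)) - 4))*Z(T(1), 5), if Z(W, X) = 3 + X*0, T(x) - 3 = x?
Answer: 171/2 ≈ 85.500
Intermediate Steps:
F = 5/2 (F = 2 - 1/2*(-1) = 2 + 1/2 = 5/2 ≈ 2.5000)
T(x) = 3 + x
Z(W, X) = 3 (Z(W, X) = 3 + 0 = 3)
(41 + ((4 + F*(-5)) - 4))*Z(T(1), 5) = (41 + ((4 + (5/2)*(-5)) - 4))*3 = (41 + ((4 - 25/2) - 4))*3 = (41 + (-17/2 - 4))*3 = (41 - 25/2)*3 = (57/2)*3 = 171/2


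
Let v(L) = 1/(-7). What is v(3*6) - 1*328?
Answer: -2297/7 ≈ -328.14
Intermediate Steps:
v(L) = -1/7
v(3*6) - 1*328 = -1/7 - 1*328 = -1/7 - 328 = -2297/7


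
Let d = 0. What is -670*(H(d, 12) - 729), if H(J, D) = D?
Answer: 480390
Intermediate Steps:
-670*(H(d, 12) - 729) = -670*(12 - 729) = -670*(-717) = 480390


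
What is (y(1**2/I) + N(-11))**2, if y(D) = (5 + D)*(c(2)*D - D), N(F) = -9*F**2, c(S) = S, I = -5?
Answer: 742508001/625 ≈ 1.1880e+6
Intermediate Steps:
y(D) = D*(5 + D) (y(D) = (5 + D)*(2*D - D) = (5 + D)*D = D*(5 + D))
(y(1**2/I) + N(-11))**2 = ((1**2/(-5))*(5 + 1**2/(-5)) - 9*(-11)**2)**2 = ((1*(-1/5))*(5 + 1*(-1/5)) - 9*121)**2 = (-(5 - 1/5)/5 - 1089)**2 = (-1/5*24/5 - 1089)**2 = (-24/25 - 1089)**2 = (-27249/25)**2 = 742508001/625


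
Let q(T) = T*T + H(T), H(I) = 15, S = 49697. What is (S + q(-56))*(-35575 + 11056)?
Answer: -1295780112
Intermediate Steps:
q(T) = 15 + T² (q(T) = T*T + 15 = T² + 15 = 15 + T²)
(S + q(-56))*(-35575 + 11056) = (49697 + (15 + (-56)²))*(-35575 + 11056) = (49697 + (15 + 3136))*(-24519) = (49697 + 3151)*(-24519) = 52848*(-24519) = -1295780112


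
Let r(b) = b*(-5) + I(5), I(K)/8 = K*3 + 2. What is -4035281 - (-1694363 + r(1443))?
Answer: -2333839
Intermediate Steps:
I(K) = 16 + 24*K (I(K) = 8*(K*3 + 2) = 8*(3*K + 2) = 8*(2 + 3*K) = 16 + 24*K)
r(b) = 136 - 5*b (r(b) = b*(-5) + (16 + 24*5) = -5*b + (16 + 120) = -5*b + 136 = 136 - 5*b)
-4035281 - (-1694363 + r(1443)) = -4035281 - (-1694363 + (136 - 5*1443)) = -4035281 - (-1694363 + (136 - 7215)) = -4035281 - (-1694363 - 7079) = -4035281 - 1*(-1701442) = -4035281 + 1701442 = -2333839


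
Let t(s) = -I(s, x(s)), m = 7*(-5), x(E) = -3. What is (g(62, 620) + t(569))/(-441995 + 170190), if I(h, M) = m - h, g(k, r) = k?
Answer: -666/271805 ≈ -0.0024503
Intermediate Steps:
m = -35
I(h, M) = -35 - h
t(s) = 35 + s (t(s) = -(-35 - s) = 35 + s)
(g(62, 620) + t(569))/(-441995 + 170190) = (62 + (35 + 569))/(-441995 + 170190) = (62 + 604)/(-271805) = 666*(-1/271805) = -666/271805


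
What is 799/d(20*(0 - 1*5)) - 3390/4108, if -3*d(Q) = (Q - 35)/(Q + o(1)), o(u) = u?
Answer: -18061081/10270 ≈ -1758.6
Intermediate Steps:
d(Q) = -(-35 + Q)/(3*(1 + Q)) (d(Q) = -(Q - 35)/(3*(Q + 1)) = -(-35 + Q)/(3*(1 + Q)))
799/d(20*(0 - 1*5)) - 3390/4108 = 799/(((35 - 20*(0 - 1*5))/(3*(1 + 20*(0 - 1*5))))) - 3390/4108 = 799/(((35 - 20*(0 - 5))/(3*(1 + 20*(0 - 5))))) - 3390*1/4108 = 799/(((35 - 20*(-5))/(3*(1 + 20*(-5))))) - 1695/2054 = 799/(((35 - 1*(-100))/(3*(1 - 100)))) - 1695/2054 = 799/(((⅓)*(35 + 100)/(-99))) - 1695/2054 = 799/(((⅓)*(-1/99)*135)) - 1695/2054 = 799/(-5/11) - 1695/2054 = 799*(-11/5) - 1695/2054 = -8789/5 - 1695/2054 = -18061081/10270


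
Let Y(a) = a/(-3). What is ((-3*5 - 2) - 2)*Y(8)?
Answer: 152/3 ≈ 50.667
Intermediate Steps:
Y(a) = -a/3 (Y(a) = a*(-⅓) = -a/3)
((-3*5 - 2) - 2)*Y(8) = ((-3*5 - 2) - 2)*(-⅓*8) = ((-15 - 2) - 2)*(-8/3) = (-17 - 2)*(-8/3) = -19*(-8/3) = 152/3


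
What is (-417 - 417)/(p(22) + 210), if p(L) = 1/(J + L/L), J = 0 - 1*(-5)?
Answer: -5004/1261 ≈ -3.9683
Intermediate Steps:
J = 5 (J = 0 + 5 = 5)
p(L) = ⅙ (p(L) = 1/(5 + L/L) = 1/(5 + 1) = 1/6 = ⅙)
(-417 - 417)/(p(22) + 210) = (-417 - 417)/(⅙ + 210) = -834/1261/6 = -834*6/1261 = -5004/1261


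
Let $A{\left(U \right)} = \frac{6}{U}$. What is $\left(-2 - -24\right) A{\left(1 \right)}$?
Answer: $132$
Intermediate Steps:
$\left(-2 - -24\right) A{\left(1 \right)} = \left(-2 - -24\right) \frac{6}{1} = \left(-2 + 24\right) 6 \cdot 1 = 22 \cdot 6 = 132$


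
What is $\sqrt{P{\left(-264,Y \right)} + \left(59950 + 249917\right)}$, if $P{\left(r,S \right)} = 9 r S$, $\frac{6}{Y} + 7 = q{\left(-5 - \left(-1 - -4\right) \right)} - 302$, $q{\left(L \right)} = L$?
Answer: $\frac{\sqrt{31142744115}}{317} \approx 556.7$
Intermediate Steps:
$Y = - \frac{6}{317}$ ($Y = \frac{6}{-7 - 310} = \frac{6}{-317} = 6 \left(- \frac{1}{317}\right) = - \frac{6}{317} \approx -0.018927$)
$P{\left(r,S \right)} = 9 S r$
$\sqrt{P{\left(-264,Y \right)} + \left(59950 + 249917\right)} = \sqrt{9 \left(- \frac{6}{317}\right) \left(-264\right) + \left(59950 + 249917\right)} = \sqrt{\frac{14256}{317} + 309867} = \sqrt{\frac{98242095}{317}} = \frac{\sqrt{31142744115}}{317}$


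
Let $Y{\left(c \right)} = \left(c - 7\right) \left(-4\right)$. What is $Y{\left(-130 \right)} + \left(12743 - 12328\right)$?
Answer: $963$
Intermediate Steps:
$Y{\left(c \right)} = 28 - 4 c$ ($Y{\left(c \right)} = \left(-7 + c\right) \left(-4\right) = 28 - 4 c$)
$Y{\left(-130 \right)} + \left(12743 - 12328\right) = \left(28 - -520\right) + \left(12743 - 12328\right) = \left(28 + 520\right) + 415 = 548 + 415 = 963$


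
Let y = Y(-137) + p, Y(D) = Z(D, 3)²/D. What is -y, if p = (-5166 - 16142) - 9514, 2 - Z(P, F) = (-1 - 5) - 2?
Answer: 4222714/137 ≈ 30823.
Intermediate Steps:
Z(P, F) = 10 (Z(P, F) = 2 - ((-1 - 5) - 2) = 2 - (-6 - 2) = 2 - 1*(-8) = 2 + 8 = 10)
Y(D) = 100/D (Y(D) = 10²/D = 100/D)
p = -30822 (p = -21308 - 9514 = -30822)
y = -4222714/137 (y = 100/(-137) - 30822 = 100*(-1/137) - 30822 = -100/137 - 30822 = -4222714/137 ≈ -30823.)
-y = -1*(-4222714/137) = 4222714/137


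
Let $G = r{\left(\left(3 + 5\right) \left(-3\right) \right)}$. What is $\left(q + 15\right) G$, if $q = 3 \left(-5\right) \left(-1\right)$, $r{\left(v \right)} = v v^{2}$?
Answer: $-414720$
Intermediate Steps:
$r{\left(v \right)} = v^{3}$
$G = -13824$ ($G = \left(\left(3 + 5\right) \left(-3\right)\right)^{3} = \left(8 \left(-3\right)\right)^{3} = \left(-24\right)^{3} = -13824$)
$q = 15$ ($q = \left(-15\right) \left(-1\right) = 15$)
$\left(q + 15\right) G = \left(15 + 15\right) \left(-13824\right) = 30 \left(-13824\right) = -414720$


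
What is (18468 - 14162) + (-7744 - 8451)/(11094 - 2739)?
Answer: 7192087/1671 ≈ 4304.1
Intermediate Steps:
(18468 - 14162) + (-7744 - 8451)/(11094 - 2739) = 4306 - 16195/8355 = 4306 - 16195*1/8355 = 4306 - 3239/1671 = 7192087/1671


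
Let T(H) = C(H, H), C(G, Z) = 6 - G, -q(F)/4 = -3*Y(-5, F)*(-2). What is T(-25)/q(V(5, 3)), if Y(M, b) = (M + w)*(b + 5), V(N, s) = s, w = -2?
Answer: 31/1344 ≈ 0.023065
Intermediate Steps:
Y(M, b) = (-2 + M)*(5 + b) (Y(M, b) = (M - 2)*(b + 5) = (-2 + M)*(5 + b))
q(F) = 840 + 168*F (q(F) = -4*(-3*(-10 - 2*F + 5*(-5) - 5*F))*(-2) = -4*(-3*(-10 - 2*F - 25 - 5*F))*(-2) = -4*(-3*(-35 - 7*F))*(-2) = -4*(105 + 21*F)*(-2) = -4*(-210 - 42*F) = 840 + 168*F)
T(H) = 6 - H
T(-25)/q(V(5, 3)) = (6 - 1*(-25))/(840 + 168*3) = (6 + 25)/(840 + 504) = 31/1344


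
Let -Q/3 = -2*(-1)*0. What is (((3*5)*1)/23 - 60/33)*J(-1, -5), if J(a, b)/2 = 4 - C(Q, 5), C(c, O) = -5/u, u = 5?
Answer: -2950/253 ≈ -11.660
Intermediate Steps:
Q = 0 (Q = -3*(-2*(-1))*0 = -6*0 = -3*0 = 0)
C(c, O) = -1 (C(c, O) = -5/5 = -5*1/5 = -1)
J(a, b) = 10 (J(a, b) = 2*(4 - 1*(-1)) = 2*(4 + 1) = 2*5 = 10)
(((3*5)*1)/23 - 60/33)*J(-1, -5) = (((3*5)*1)/23 - 60/33)*10 = ((15*1)*(1/23) - 60*1/33)*10 = (15*(1/23) - 20/11)*10 = (15/23 - 20/11)*10 = -295/253*10 = -2950/253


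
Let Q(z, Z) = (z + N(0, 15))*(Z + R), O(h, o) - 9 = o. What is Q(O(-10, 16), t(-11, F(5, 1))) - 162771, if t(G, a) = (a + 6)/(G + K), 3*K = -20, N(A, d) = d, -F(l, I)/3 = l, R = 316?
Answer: -7955863/53 ≈ -1.5011e+5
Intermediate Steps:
O(h, o) = 9 + o
F(l, I) = -3*l
K = -20/3 (K = (1/3)*(-20) = -20/3 ≈ -6.6667)
t(G, a) = (6 + a)/(-20/3 + G) (t(G, a) = (a + 6)/(G - 20/3) = (6 + a)/(-20/3 + G))
Q(z, Z) = (15 + z)*(316 + Z) (Q(z, Z) = (z + 15)*(Z + 316) = (15 + z)*(316 + Z))
Q(O(-10, 16), t(-11, F(5, 1))) - 162771 = (4740 + 15*(3*(6 - 3*5)/(-20 + 3*(-11))) + 316*(9 + 16) + (3*(6 - 3*5)/(-20 + 3*(-11)))*(9 + 16)) - 162771 = (4740 + 15*(3*(6 - 15)/(-20 - 33)) + 316*25 + (3*(6 - 15)/(-20 - 33))*25) - 162771 = (4740 + 15*(3*(-9)/(-53)) + 7900 + (3*(-9)/(-53))*25) - 162771 = (4740 + 15*(3*(-1/53)*(-9)) + 7900 + (3*(-1/53)*(-9))*25) - 162771 = (4740 + 15*(27/53) + 7900 + (27/53)*25) - 162771 = (4740 + 405/53 + 7900 + 675/53) - 162771 = 671000/53 - 162771 = -7955863/53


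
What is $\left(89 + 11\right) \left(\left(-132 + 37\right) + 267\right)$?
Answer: $17200$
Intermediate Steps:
$\left(89 + 11\right) \left(\left(-132 + 37\right) + 267\right) = 100 \left(-95 + 267\right) = 100 \cdot 172 = 17200$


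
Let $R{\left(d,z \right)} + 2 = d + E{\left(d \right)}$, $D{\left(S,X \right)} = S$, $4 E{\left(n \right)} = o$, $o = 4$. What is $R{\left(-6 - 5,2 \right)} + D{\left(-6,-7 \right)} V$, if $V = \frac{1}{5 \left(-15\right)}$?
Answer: $- \frac{298}{25} \approx -11.92$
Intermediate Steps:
$E{\left(n \right)} = 1$ ($E{\left(n \right)} = \frac{1}{4} \cdot 4 = 1$)
$R{\left(d,z \right)} = -1 + d$ ($R{\left(d,z \right)} = -2 + \left(d + 1\right) = -2 + \left(1 + d\right) = -1 + d$)
$V = - \frac{1}{75}$ ($V = \frac{1}{-75} = - \frac{1}{75} \approx -0.013333$)
$R{\left(-6 - 5,2 \right)} + D{\left(-6,-7 \right)} V = \left(-1 - 11\right) - - \frac{2}{25} = \left(-1 - 11\right) + \frac{2}{25} = -12 + \frac{2}{25} = - \frac{298}{25}$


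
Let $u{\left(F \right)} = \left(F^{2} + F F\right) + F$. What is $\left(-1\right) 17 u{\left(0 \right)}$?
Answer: $0$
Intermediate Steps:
$u{\left(F \right)} = F + 2 F^{2}$ ($u{\left(F \right)} = \left(F^{2} + F^{2}\right) + F = 2 F^{2} + F = F + 2 F^{2}$)
$\left(-1\right) 17 u{\left(0 \right)} = \left(-1\right) 17 \cdot 0 \left(1 + 2 \cdot 0\right) = - 17 \cdot 0 \left(1 + 0\right) = - 17 \cdot 0 \cdot 1 = \left(-17\right) 0 = 0$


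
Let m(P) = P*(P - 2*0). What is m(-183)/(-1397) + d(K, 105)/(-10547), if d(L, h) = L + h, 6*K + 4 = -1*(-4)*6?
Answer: -1060079474/44202477 ≈ -23.982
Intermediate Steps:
m(P) = P² (m(P) = P*(P + 0) = P*P = P²)
K = 10/3 (K = -⅔ + (-1*(-4)*6)/6 = -⅔ + (4*6)/6 = -⅔ + (⅙)*24 = -⅔ + 4 = 10/3 ≈ 3.3333)
m(-183)/(-1397) + d(K, 105)/(-10547) = (-183)²/(-1397) + (10/3 + 105)/(-10547) = 33489*(-1/1397) + (325/3)*(-1/10547) = -33489/1397 - 325/31641 = -1060079474/44202477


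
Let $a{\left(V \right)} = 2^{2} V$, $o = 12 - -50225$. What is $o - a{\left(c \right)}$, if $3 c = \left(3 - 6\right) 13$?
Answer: $50289$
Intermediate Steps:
$c = -13$ ($c = \frac{\left(3 - 6\right) 13}{3} = \frac{\left(-3\right) 13}{3} = \frac{1}{3} \left(-39\right) = -13$)
$o = 50237$ ($o = 12 + 50225 = 50237$)
$a{\left(V \right)} = 4 V$
$o - a{\left(c \right)} = 50237 - 4 \left(-13\right) = 50237 - -52 = 50237 + 52 = 50289$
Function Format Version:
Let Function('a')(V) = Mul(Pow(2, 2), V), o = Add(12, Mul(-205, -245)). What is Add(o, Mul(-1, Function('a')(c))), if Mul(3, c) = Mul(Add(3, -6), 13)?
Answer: 50289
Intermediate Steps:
c = -13 (c = Mul(Rational(1, 3), Mul(Add(3, -6), 13)) = Mul(Rational(1, 3), Mul(-3, 13)) = Mul(Rational(1, 3), -39) = -13)
o = 50237 (o = Add(12, 50225) = 50237)
Function('a')(V) = Mul(4, V)
Add(o, Mul(-1, Function('a')(c))) = Add(50237, Mul(-1, Mul(4, -13))) = Add(50237, Mul(-1, -52)) = Add(50237, 52) = 50289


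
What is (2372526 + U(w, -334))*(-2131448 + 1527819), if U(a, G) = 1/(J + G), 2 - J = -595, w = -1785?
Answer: -376649006276231/263 ≈ -1.4321e+12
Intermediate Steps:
J = 597 (J = 2 - 1*(-595) = 2 + 595 = 597)
U(a, G) = 1/(597 + G)
(2372526 + U(w, -334))*(-2131448 + 1527819) = (2372526 + 1/(597 - 334))*(-2131448 + 1527819) = (2372526 + 1/263)*(-603629) = (623974339/263)*(-603629) = -376649006276231/263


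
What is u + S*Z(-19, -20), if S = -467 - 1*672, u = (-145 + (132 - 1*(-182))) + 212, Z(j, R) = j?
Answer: 22022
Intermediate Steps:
u = 381 (u = (-145 + (132 + 182)) + 212 = (-145 + 314) + 212 = 169 + 212 = 381)
S = -1139 (S = -467 - 672 = -1139)
u + S*Z(-19, -20) = 381 - 1139*(-19) = 381 + 21641 = 22022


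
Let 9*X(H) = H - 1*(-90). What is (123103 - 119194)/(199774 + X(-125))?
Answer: 35181/1797931 ≈ 0.019567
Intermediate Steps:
X(H) = 10 + H/9 (X(H) = (H - 1*(-90))/9 = (H + 90)/9 = (90 + H)/9 = 10 + H/9)
(123103 - 119194)/(199774 + X(-125)) = (123103 - 119194)/(199774 + (10 + (⅑)*(-125))) = 3909/(199774 + (10 - 125/9)) = 3909/(199774 - 35/9) = 3909/(1797931/9) = 3909*(9/1797931) = 35181/1797931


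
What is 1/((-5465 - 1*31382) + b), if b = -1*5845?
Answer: -1/42692 ≈ -2.3424e-5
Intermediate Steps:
b = -5845
1/((-5465 - 1*31382) + b) = 1/((-5465 - 1*31382) - 5845) = 1/((-5465 - 31382) - 5845) = 1/(-36847 - 5845) = 1/(-42692) = -1/42692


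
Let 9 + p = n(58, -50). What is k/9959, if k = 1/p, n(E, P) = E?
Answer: 1/487991 ≈ 2.0492e-6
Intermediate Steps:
p = 49 (p = -9 + 58 = 49)
k = 1/49 ≈ 0.020408
k/9959 = (1/49)/9959 = (1/49)*(1/9959) = 1/487991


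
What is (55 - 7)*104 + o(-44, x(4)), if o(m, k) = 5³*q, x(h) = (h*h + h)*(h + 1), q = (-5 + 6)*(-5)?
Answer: 4367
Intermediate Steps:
q = -5 (q = 1*(-5) = -5)
x(h) = (1 + h)*(h + h²) (x(h) = (h² + h)*(1 + h) = (h + h²)*(1 + h) = (1 + h)*(h + h²))
o(m, k) = -625 (o(m, k) = 5³*(-5) = 125*(-5) = -625)
(55 - 7)*104 + o(-44, x(4)) = (55 - 7)*104 - 625 = 48*104 - 625 = 4992 - 625 = 4367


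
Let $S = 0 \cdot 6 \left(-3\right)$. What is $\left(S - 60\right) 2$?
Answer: $-120$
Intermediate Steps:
$S = 0$ ($S = 0 \left(-3\right) = 0$)
$\left(S - 60\right) 2 = \left(0 - 60\right) 2 = \left(-60\right) 2 = -120$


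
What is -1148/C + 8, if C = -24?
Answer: 335/6 ≈ 55.833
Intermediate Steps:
-1148/C + 8 = -1148/(-24) + 8 = -1148*(-1)/24 + 8 = -41*(-7/6) + 8 = 287/6 + 8 = 335/6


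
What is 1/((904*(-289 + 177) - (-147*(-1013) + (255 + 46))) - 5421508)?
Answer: -1/5671968 ≈ -1.7631e-7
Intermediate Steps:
1/((904*(-289 + 177) - (-147*(-1013) + (255 + 46))) - 5421508) = 1/((904*(-112) - (148911 + 301)) - 5421508) = 1/((-101248 - 1*149212) - 5421508) = 1/((-101248 - 149212) - 5421508) = 1/(-250460 - 5421508) = 1/(-5671968) = -1/5671968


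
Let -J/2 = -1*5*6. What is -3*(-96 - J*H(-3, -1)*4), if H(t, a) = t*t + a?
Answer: 6048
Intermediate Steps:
J = 60 (J = -2*(-1*5)*6 = -(-10)*6 = -2*(-30) = 60)
H(t, a) = a + t**2 (H(t, a) = t**2 + a = a + t**2)
-3*(-96 - J*H(-3, -1)*4) = -3*(-96 - 60*(-1 + (-3)**2)*4) = -3*(-96 - 60*(-1 + 9)*4) = -3*(-96 - 60*8*4) = -3*(-96 - 480*4) = -3*(-96 - 1*1920) = -3*(-96 - 1920) = -3*(-2016) = 6048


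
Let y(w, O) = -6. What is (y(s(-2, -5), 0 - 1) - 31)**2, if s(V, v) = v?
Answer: 1369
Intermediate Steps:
(y(s(-2, -5), 0 - 1) - 31)**2 = (-6 - 31)**2 = (-37)**2 = 1369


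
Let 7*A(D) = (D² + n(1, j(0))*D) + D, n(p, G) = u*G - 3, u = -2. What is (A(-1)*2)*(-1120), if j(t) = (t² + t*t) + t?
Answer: -960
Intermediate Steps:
j(t) = t + 2*t² (j(t) = (t² + t²) + t = 2*t² + t = t + 2*t²)
n(p, G) = -3 - 2*G (n(p, G) = -2*G - 3 = -3 - 2*G)
A(D) = -2*D/7 + D²/7 (A(D) = ((D² + (-3 - 0*(1 + 2*0))*D) + D)/7 = ((D² + (-3 - 0*(1 + 0))*D) + D)/7 = ((D² + (-3 - 0)*D) + D)/7 = ((D² + (-3 - 2*0)*D) + D)/7 = ((D² + (-3 + 0)*D) + D)/7 = ((D² - 3*D) + D)/7 = (D² - 2*D)/7 = -2*D/7 + D²/7)
(A(-1)*2)*(-1120) = (((⅐)*(-1)*(-2 - 1))*2)*(-1120) = (((⅐)*(-1)*(-3))*2)*(-1120) = ((3/7)*2)*(-1120) = (6/7)*(-1120) = -960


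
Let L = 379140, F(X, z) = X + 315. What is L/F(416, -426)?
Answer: 379140/731 ≈ 518.66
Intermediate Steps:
F(X, z) = 315 + X
L/F(416, -426) = 379140/(315 + 416) = 379140/731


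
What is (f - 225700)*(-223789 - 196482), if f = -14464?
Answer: 100933964444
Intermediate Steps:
(f - 225700)*(-223789 - 196482) = (-14464 - 225700)*(-223789 - 196482) = -240164*(-420271) = 100933964444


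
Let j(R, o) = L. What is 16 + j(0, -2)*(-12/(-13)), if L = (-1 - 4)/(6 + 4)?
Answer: 202/13 ≈ 15.538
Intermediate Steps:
L = -1/2 (L = -5/10 = -5*1/10 = -1/2 ≈ -0.50000)
j(R, o) = -1/2
16 + j(0, -2)*(-12/(-13)) = 16 - (-6)/(-13) = 16 - (-6)*(-1)/13 = 16 - 1/2*12/13 = 16 - 6/13 = 202/13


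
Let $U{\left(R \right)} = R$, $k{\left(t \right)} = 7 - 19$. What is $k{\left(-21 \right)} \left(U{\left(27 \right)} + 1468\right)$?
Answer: $-17940$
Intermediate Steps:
$k{\left(t \right)} = -12$ ($k{\left(t \right)} = 7 - 19 = -12$)
$k{\left(-21 \right)} \left(U{\left(27 \right)} + 1468\right) = - 12 \left(27 + 1468\right) = \left(-12\right) 1495 = -17940$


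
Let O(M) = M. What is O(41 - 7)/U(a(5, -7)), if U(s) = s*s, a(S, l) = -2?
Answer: 17/2 ≈ 8.5000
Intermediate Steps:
U(s) = s²
O(41 - 7)/U(a(5, -7)) = (41 - 7)/((-2)²) = 34/4 = 34*(¼) = 17/2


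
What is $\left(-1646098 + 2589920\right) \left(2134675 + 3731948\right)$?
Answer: $5537047853106$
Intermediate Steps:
$\left(-1646098 + 2589920\right) \left(2134675 + 3731948\right) = 943822 \cdot 5866623 = 5537047853106$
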